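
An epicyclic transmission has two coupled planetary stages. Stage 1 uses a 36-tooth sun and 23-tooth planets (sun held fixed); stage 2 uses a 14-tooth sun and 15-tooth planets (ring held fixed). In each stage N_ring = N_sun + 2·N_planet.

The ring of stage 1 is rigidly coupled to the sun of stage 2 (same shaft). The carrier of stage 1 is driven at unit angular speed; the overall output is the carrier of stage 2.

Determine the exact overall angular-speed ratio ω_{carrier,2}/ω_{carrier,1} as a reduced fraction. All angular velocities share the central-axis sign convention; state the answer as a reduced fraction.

413/1189

Stage 1: N_ring = 36 + 2·23 = 82
Stage 1: 36(ω_s−ω_c) = −82(ω_r−ω_c),  ω_s=0, ω_c=1
Stage 1: ω_r = 1 − (36/82)(0−1) = 59/41
  ⇒ ω_r¹/ω_c¹ = 59/41
Stage 2: N_ring = 14 + 2·15 = 44
Stage 2: 14(ω_s−ω_c) = −44(ω_r−ω_c),  ω_r=0, ω_s=1
Stage 2: 14(1−ω_c) = −44(0−ω_c)  ⇒  58ω_c = 14  ⇒  ω_c = 7/29
  ⇒ ω_c²/ω_s² = 7/29
Coupling ω_s² = ω_r¹ ⇒ overall = 59/41 × 7/29 = 413/1189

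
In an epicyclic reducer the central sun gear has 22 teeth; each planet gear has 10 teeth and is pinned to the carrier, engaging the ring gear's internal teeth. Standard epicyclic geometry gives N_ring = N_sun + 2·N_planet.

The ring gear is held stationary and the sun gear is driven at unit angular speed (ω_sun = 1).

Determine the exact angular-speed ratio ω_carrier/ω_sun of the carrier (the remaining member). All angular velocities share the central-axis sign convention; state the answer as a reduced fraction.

11/32

N_ring = 22 + 2·10 = 42
22(ω_s−ω_c) = −42(ω_r−ω_c),  ω_r=0, ω_s=1
22(1−ω_c) = −42(0−ω_c)  ⇒  64ω_c = 22  ⇒  ω_c = 11/32
ω_c/ω_s = 11/32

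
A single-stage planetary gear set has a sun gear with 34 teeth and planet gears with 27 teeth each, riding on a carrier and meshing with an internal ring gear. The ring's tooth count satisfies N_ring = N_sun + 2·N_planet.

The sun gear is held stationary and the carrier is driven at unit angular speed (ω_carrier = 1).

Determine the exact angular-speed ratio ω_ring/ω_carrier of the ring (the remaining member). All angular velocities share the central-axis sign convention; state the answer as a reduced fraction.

61/44

N_ring = 34 + 2·27 = 88
34(ω_s−ω_c) = −88(ω_r−ω_c),  ω_s=0, ω_c=1
ω_r = 1 − (34/88)(0−1) = 61/44
ω_r/ω_c = 61/44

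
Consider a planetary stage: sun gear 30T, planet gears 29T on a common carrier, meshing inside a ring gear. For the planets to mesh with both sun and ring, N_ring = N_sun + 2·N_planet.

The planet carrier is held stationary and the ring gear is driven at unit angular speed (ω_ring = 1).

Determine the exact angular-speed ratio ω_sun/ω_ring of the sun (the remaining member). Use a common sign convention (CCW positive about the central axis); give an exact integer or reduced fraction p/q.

N_ring = 30 + 2·29 = 88
30(ω_s−ω_c) = −88(ω_r−ω_c),  ω_c=0, ω_r=1
ω_s = 0 − (88/30)(1−0) = -44/15
ω_s/ω_r = -44/15

-44/15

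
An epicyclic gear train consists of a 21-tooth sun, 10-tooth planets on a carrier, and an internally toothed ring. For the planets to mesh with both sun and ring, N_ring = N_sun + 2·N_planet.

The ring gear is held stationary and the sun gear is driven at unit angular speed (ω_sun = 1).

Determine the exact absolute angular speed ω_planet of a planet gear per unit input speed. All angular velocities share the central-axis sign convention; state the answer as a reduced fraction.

-21/20

N_ring = 21 + 2·10 = 41
21(ω_s−ω_c) = −41(ω_r−ω_c),  ω_r=0, ω_s=1
21(1−ω_c) = −41(0−ω_c)  ⇒  62ω_c = 21  ⇒  ω_c = 21/62
sun–planet: 21·(1−21/62) = −10·(ω_p−ω_c)  ⇒  ω_p−ω_c = −(21/10)·(41/62) = -861/620
ω_p = 21/62 − 861/620 = -21/20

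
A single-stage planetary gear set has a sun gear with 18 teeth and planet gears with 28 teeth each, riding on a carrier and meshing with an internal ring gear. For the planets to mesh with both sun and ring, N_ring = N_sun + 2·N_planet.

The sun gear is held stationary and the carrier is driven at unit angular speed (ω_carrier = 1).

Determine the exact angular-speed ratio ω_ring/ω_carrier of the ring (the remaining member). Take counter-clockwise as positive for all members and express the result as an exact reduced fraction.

46/37

N_ring = 18 + 2·28 = 74
18(ω_s−ω_c) = −74(ω_r−ω_c),  ω_s=0, ω_c=1
ω_r = 1 − (18/74)(0−1) = 46/37
ω_r/ω_c = 46/37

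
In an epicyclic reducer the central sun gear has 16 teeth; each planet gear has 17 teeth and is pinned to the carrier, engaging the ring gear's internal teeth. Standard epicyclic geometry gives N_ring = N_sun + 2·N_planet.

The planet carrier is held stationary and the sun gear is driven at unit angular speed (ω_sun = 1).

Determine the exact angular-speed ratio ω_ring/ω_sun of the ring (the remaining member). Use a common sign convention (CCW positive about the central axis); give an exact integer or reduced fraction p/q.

N_ring = 16 + 2·17 = 50
16(ω_s−ω_c) = −50(ω_r−ω_c),  ω_c=0, ω_s=1
ω_r = 0 − (16/50)(1−0) = -8/25
ω_r/ω_s = -8/25

-8/25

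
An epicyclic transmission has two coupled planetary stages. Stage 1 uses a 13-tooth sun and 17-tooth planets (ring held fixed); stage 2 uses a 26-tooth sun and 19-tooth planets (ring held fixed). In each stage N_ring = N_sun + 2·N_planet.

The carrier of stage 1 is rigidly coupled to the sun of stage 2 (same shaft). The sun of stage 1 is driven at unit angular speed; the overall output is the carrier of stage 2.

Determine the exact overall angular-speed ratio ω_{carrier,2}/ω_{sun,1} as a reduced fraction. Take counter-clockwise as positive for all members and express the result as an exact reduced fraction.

169/2700

Stage 1: N_ring = 13 + 2·17 = 47
Stage 1: 13(ω_s−ω_c) = −47(ω_r−ω_c),  ω_r=0, ω_s=1
Stage 1: 13(1−ω_c) = −47(0−ω_c)  ⇒  60ω_c = 13  ⇒  ω_c = 13/60
  ⇒ ω_c¹/ω_s¹ = 13/60
Stage 2: N_ring = 26 + 2·19 = 64
Stage 2: 26(ω_s−ω_c) = −64(ω_r−ω_c),  ω_r=0, ω_s=1
Stage 2: 26(1−ω_c) = −64(0−ω_c)  ⇒  90ω_c = 26  ⇒  ω_c = 13/45
  ⇒ ω_c²/ω_s² = 13/45
Coupling ω_s² = ω_c¹ ⇒ overall = 13/60 × 13/45 = 169/2700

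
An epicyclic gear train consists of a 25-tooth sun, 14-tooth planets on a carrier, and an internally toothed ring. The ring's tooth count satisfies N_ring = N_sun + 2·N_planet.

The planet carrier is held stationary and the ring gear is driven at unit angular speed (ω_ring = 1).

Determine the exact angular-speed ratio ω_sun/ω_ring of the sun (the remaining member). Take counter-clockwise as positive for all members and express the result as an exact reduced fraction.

N_ring = 25 + 2·14 = 53
25(ω_s−ω_c) = −53(ω_r−ω_c),  ω_c=0, ω_r=1
ω_s = 0 − (53/25)(1−0) = -53/25
ω_s/ω_r = -53/25

-53/25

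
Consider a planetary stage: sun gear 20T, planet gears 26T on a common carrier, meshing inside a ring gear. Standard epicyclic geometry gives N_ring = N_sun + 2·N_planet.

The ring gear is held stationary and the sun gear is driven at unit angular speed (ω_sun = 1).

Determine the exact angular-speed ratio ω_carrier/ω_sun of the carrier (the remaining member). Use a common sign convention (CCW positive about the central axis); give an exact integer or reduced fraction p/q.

5/23

N_ring = 20 + 2·26 = 72
20(ω_s−ω_c) = −72(ω_r−ω_c),  ω_r=0, ω_s=1
20(1−ω_c) = −72(0−ω_c)  ⇒  92ω_c = 20  ⇒  ω_c = 5/23
ω_c/ω_s = 5/23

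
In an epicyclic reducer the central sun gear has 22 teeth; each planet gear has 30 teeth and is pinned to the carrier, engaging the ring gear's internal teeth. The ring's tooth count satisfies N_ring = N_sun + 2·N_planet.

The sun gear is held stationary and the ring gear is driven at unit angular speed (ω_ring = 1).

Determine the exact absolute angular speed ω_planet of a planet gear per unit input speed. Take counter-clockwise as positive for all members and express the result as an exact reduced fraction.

41/30

N_ring = 22 + 2·30 = 82
22(ω_s−ω_c) = −82(ω_r−ω_c),  ω_s=0, ω_r=1
22(0−ω_c) = −82(1−ω_c)  ⇒  104ω_c = 82  ⇒  ω_c = 41/52
sun–planet: 22·(0−41/52) = −30·(ω_p−ω_c)  ⇒  ω_p−ω_c = −(22/30)·(-41/52) = 451/780
ω_p = 41/52 + 451/780 = 41/30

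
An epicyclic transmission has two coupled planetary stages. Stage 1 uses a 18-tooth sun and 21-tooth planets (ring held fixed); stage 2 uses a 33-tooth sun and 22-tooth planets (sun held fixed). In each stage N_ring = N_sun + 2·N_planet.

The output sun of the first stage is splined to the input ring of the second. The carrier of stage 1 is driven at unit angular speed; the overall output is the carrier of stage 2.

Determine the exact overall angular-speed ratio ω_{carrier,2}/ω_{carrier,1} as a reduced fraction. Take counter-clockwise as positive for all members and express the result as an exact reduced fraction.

91/30

Stage 1: N_ring = 18 + 2·21 = 60
Stage 1: 18(ω_s−ω_c) = −60(ω_r−ω_c),  ω_r=0, ω_c=1
Stage 1: ω_s = 1 − (60/18)(0−1) = 13/3
  ⇒ ω_s¹/ω_c¹ = 13/3
Stage 2: N_ring = 33 + 2·22 = 77
Stage 2: 33(ω_s−ω_c) = −77(ω_r−ω_c),  ω_s=0, ω_r=1
Stage 2: 33(0−ω_c) = −77(1−ω_c)  ⇒  110ω_c = 77  ⇒  ω_c = 7/10
  ⇒ ω_c²/ω_r² = 7/10
Coupling ω_r² = ω_s¹ ⇒ overall = 13/3 × 7/10 = 91/30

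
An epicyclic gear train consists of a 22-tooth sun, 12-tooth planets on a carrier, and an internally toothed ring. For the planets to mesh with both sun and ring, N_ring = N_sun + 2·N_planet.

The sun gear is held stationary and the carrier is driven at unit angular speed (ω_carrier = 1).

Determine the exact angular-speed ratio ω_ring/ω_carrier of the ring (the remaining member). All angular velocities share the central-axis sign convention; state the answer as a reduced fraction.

N_ring = 22 + 2·12 = 46
22(ω_s−ω_c) = −46(ω_r−ω_c),  ω_s=0, ω_c=1
ω_r = 1 − (22/46)(0−1) = 34/23
ω_r/ω_c = 34/23

34/23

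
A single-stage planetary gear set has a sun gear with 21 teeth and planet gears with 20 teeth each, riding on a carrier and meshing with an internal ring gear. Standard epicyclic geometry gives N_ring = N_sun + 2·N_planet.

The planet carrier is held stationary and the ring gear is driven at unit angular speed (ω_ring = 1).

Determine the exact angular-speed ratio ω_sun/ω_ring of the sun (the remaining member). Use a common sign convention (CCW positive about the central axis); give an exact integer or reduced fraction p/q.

-61/21

N_ring = 21 + 2·20 = 61
21(ω_s−ω_c) = −61(ω_r−ω_c),  ω_c=0, ω_r=1
ω_s = 0 − (61/21)(1−0) = -61/21
ω_s/ω_r = -61/21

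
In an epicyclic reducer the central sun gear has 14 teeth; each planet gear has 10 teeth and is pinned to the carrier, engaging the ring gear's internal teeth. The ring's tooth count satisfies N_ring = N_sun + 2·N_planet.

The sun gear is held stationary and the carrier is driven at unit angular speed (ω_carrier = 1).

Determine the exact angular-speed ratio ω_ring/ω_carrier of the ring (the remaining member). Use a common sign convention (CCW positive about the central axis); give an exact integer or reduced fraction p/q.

24/17

N_ring = 14 + 2·10 = 34
14(ω_s−ω_c) = −34(ω_r−ω_c),  ω_s=0, ω_c=1
ω_r = 1 − (14/34)(0−1) = 24/17
ω_r/ω_c = 24/17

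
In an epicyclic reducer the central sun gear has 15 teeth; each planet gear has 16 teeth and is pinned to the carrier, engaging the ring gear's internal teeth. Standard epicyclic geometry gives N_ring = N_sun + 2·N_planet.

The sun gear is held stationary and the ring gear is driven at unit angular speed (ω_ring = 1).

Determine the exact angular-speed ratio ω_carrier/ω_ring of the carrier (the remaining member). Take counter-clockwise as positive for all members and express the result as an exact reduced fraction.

N_ring = 15 + 2·16 = 47
15(ω_s−ω_c) = −47(ω_r−ω_c),  ω_s=0, ω_r=1
15(0−ω_c) = −47(1−ω_c)  ⇒  62ω_c = 47  ⇒  ω_c = 47/62
ω_c/ω_r = 47/62

47/62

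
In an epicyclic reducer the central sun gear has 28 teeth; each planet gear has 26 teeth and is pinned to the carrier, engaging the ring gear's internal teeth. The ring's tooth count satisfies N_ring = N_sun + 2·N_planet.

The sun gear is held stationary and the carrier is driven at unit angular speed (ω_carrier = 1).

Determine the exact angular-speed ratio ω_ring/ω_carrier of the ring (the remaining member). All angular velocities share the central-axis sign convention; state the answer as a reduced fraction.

N_ring = 28 + 2·26 = 80
28(ω_s−ω_c) = −80(ω_r−ω_c),  ω_s=0, ω_c=1
ω_r = 1 − (28/80)(0−1) = 27/20
ω_r/ω_c = 27/20

27/20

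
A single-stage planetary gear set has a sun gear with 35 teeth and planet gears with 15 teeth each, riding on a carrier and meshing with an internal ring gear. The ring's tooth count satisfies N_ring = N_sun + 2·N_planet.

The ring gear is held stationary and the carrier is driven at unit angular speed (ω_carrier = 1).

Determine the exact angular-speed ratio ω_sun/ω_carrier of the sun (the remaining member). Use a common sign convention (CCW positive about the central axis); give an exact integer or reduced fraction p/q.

N_ring = 35 + 2·15 = 65
35(ω_s−ω_c) = −65(ω_r−ω_c),  ω_r=0, ω_c=1
ω_s = 1 − (65/35)(0−1) = 20/7
ω_s/ω_c = 20/7

20/7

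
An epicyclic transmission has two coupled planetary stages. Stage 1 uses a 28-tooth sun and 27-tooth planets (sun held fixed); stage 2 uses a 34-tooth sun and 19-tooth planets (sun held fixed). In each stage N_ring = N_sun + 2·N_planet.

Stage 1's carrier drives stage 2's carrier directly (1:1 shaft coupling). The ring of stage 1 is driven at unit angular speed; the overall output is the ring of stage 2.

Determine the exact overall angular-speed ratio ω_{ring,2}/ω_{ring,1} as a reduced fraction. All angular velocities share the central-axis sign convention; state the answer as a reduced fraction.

Stage 1: N_ring = 28 + 2·27 = 82
Stage 1: 28(ω_s−ω_c) = −82(ω_r−ω_c),  ω_s=0, ω_r=1
Stage 1: 28(0−ω_c) = −82(1−ω_c)  ⇒  110ω_c = 82  ⇒  ω_c = 41/55
  ⇒ ω_c¹/ω_r¹ = 41/55
Stage 2: N_ring = 34 + 2·19 = 72
Stage 2: 34(ω_s−ω_c) = −72(ω_r−ω_c),  ω_s=0, ω_c=1
Stage 2: ω_r = 1 − (34/72)(0−1) = 53/36
  ⇒ ω_r²/ω_c² = 53/36
Coupling ω_c² = ω_c¹ ⇒ overall = 41/55 × 53/36 = 2173/1980

2173/1980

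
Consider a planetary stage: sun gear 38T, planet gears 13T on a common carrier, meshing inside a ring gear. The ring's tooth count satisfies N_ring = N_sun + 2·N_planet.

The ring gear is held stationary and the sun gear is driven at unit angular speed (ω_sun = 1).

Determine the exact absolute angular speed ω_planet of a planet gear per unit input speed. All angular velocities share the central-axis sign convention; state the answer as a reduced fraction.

-19/13

N_ring = 38 + 2·13 = 64
38(ω_s−ω_c) = −64(ω_r−ω_c),  ω_r=0, ω_s=1
38(1−ω_c) = −64(0−ω_c)  ⇒  102ω_c = 38  ⇒  ω_c = 19/51
sun–planet: 38·(1−19/51) = −13·(ω_p−ω_c)  ⇒  ω_p−ω_c = −(38/13)·(32/51) = -1216/663
ω_p = 19/51 − 1216/663 = -19/13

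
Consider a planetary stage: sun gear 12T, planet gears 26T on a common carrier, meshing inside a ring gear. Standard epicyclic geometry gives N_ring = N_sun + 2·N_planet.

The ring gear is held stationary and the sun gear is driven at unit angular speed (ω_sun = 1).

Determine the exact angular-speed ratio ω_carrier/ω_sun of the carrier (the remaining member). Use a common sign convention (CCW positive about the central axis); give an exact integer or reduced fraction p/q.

3/19

N_ring = 12 + 2·26 = 64
12(ω_s−ω_c) = −64(ω_r−ω_c),  ω_r=0, ω_s=1
12(1−ω_c) = −64(0−ω_c)  ⇒  76ω_c = 12  ⇒  ω_c = 3/19
ω_c/ω_s = 3/19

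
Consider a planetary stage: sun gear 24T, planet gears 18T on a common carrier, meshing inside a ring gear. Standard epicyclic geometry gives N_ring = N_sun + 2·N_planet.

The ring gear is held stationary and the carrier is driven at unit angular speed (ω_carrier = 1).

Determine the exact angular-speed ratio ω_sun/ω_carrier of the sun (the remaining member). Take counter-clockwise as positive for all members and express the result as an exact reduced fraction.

N_ring = 24 + 2·18 = 60
24(ω_s−ω_c) = −60(ω_r−ω_c),  ω_r=0, ω_c=1
ω_s = 1 − (60/24)(0−1) = 7/2
ω_s/ω_c = 7/2

7/2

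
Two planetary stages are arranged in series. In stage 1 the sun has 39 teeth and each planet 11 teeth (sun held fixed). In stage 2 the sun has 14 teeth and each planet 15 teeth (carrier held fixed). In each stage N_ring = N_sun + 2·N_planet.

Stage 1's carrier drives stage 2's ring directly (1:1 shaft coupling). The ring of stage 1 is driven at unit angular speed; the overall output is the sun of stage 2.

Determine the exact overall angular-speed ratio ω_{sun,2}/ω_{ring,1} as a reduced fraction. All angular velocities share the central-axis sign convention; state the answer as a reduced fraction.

Stage 1: N_ring = 39 + 2·11 = 61
Stage 1: 39(ω_s−ω_c) = −61(ω_r−ω_c),  ω_s=0, ω_r=1
Stage 1: 39(0−ω_c) = −61(1−ω_c)  ⇒  100ω_c = 61  ⇒  ω_c = 61/100
  ⇒ ω_c¹/ω_r¹ = 61/100
Stage 2: N_ring = 14 + 2·15 = 44
Stage 2: 14(ω_s−ω_c) = −44(ω_r−ω_c),  ω_c=0, ω_r=1
Stage 2: ω_s = 0 − (44/14)(1−0) = -22/7
  ⇒ ω_s²/ω_r² = -22/7
Coupling ω_r² = ω_c¹ ⇒ overall = 61/100 × -22/7 = -671/350

-671/350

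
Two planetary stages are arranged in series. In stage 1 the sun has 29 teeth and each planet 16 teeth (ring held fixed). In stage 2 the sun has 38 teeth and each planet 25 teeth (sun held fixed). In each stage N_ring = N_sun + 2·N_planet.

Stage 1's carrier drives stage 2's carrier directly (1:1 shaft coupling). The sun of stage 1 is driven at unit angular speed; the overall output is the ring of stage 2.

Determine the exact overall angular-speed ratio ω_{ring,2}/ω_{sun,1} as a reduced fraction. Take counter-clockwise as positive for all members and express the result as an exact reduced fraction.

Stage 1: N_ring = 29 + 2·16 = 61
Stage 1: 29(ω_s−ω_c) = −61(ω_r−ω_c),  ω_r=0, ω_s=1
Stage 1: 29(1−ω_c) = −61(0−ω_c)  ⇒  90ω_c = 29  ⇒  ω_c = 29/90
  ⇒ ω_c¹/ω_s¹ = 29/90
Stage 2: N_ring = 38 + 2·25 = 88
Stage 2: 38(ω_s−ω_c) = −88(ω_r−ω_c),  ω_s=0, ω_c=1
Stage 2: ω_r = 1 − (38/88)(0−1) = 63/44
  ⇒ ω_r²/ω_c² = 63/44
Coupling ω_c² = ω_c¹ ⇒ overall = 29/90 × 63/44 = 203/440

203/440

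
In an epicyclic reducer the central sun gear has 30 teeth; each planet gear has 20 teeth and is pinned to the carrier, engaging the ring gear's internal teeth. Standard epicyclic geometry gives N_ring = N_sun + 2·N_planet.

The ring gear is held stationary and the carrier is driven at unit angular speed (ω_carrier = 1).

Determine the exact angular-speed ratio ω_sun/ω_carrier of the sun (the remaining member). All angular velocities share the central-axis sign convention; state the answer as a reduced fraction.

10/3

N_ring = 30 + 2·20 = 70
30(ω_s−ω_c) = −70(ω_r−ω_c),  ω_r=0, ω_c=1
ω_s = 1 − (70/30)(0−1) = 10/3
ω_s/ω_c = 10/3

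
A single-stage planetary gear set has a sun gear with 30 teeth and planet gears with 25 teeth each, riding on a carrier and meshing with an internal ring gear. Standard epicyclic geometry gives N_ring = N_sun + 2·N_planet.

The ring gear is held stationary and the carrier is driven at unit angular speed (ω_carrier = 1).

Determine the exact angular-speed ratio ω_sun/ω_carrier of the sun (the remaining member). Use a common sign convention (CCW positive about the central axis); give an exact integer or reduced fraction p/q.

N_ring = 30 + 2·25 = 80
30(ω_s−ω_c) = −80(ω_r−ω_c),  ω_r=0, ω_c=1
ω_s = 1 − (80/30)(0−1) = 11/3
ω_s/ω_c = 11/3

11/3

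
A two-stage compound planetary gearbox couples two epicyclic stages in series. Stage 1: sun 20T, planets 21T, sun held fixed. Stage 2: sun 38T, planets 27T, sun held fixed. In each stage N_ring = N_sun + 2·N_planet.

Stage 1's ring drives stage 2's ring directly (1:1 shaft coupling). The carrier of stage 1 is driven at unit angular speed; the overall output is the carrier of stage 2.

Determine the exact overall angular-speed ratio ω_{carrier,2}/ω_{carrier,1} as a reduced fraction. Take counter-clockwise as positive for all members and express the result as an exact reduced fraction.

Stage 1: N_ring = 20 + 2·21 = 62
Stage 1: 20(ω_s−ω_c) = −62(ω_r−ω_c),  ω_s=0, ω_c=1
Stage 1: ω_r = 1 − (20/62)(0−1) = 41/31
  ⇒ ω_r¹/ω_c¹ = 41/31
Stage 2: N_ring = 38 + 2·27 = 92
Stage 2: 38(ω_s−ω_c) = −92(ω_r−ω_c),  ω_s=0, ω_r=1
Stage 2: 38(0−ω_c) = −92(1−ω_c)  ⇒  130ω_c = 92  ⇒  ω_c = 46/65
  ⇒ ω_c²/ω_r² = 46/65
Coupling ω_r² = ω_r¹ ⇒ overall = 41/31 × 46/65 = 1886/2015

1886/2015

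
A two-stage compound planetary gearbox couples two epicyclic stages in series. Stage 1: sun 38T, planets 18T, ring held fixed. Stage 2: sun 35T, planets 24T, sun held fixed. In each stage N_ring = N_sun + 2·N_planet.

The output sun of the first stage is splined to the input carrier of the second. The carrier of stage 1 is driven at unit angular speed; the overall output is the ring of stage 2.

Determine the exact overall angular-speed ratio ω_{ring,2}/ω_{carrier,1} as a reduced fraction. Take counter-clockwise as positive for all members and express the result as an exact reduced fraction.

Stage 1: N_ring = 38 + 2·18 = 74
Stage 1: 38(ω_s−ω_c) = −74(ω_r−ω_c),  ω_r=0, ω_c=1
Stage 1: ω_s = 1 − (74/38)(0−1) = 56/19
  ⇒ ω_s¹/ω_c¹ = 56/19
Stage 2: N_ring = 35 + 2·24 = 83
Stage 2: 35(ω_s−ω_c) = −83(ω_r−ω_c),  ω_s=0, ω_c=1
Stage 2: ω_r = 1 − (35/83)(0−1) = 118/83
  ⇒ ω_r²/ω_c² = 118/83
Coupling ω_c² = ω_s¹ ⇒ overall = 56/19 × 118/83 = 6608/1577

6608/1577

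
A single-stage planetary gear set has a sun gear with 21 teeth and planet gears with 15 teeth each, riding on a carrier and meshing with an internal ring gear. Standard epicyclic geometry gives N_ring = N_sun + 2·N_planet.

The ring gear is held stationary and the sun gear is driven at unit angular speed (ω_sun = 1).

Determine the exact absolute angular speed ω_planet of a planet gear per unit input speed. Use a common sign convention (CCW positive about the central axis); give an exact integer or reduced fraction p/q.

N_ring = 21 + 2·15 = 51
21(ω_s−ω_c) = −51(ω_r−ω_c),  ω_r=0, ω_s=1
21(1−ω_c) = −51(0−ω_c)  ⇒  72ω_c = 21  ⇒  ω_c = 7/24
sun–planet: 21·(1−7/24) = −15·(ω_p−ω_c)  ⇒  ω_p−ω_c = −(21/15)·(17/24) = -119/120
ω_p = 7/24 − 119/120 = -7/10

-7/10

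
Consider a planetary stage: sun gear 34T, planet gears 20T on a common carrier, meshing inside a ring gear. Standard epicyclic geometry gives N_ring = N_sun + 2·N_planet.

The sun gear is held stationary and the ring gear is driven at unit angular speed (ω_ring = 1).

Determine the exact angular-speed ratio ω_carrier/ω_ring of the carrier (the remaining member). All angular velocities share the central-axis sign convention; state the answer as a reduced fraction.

37/54

N_ring = 34 + 2·20 = 74
34(ω_s−ω_c) = −74(ω_r−ω_c),  ω_s=0, ω_r=1
34(0−ω_c) = −74(1−ω_c)  ⇒  108ω_c = 74  ⇒  ω_c = 37/54
ω_c/ω_r = 37/54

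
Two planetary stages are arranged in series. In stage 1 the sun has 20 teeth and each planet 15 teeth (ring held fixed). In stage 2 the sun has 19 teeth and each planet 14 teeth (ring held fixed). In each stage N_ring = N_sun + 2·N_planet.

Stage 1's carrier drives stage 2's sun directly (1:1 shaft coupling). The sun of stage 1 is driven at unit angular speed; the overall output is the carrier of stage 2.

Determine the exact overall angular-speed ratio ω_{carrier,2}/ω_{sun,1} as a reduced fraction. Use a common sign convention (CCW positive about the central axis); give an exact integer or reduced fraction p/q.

Stage 1: N_ring = 20 + 2·15 = 50
Stage 1: 20(ω_s−ω_c) = −50(ω_r−ω_c),  ω_r=0, ω_s=1
Stage 1: 20(1−ω_c) = −50(0−ω_c)  ⇒  70ω_c = 20  ⇒  ω_c = 2/7
  ⇒ ω_c¹/ω_s¹ = 2/7
Stage 2: N_ring = 19 + 2·14 = 47
Stage 2: 19(ω_s−ω_c) = −47(ω_r−ω_c),  ω_r=0, ω_s=1
Stage 2: 19(1−ω_c) = −47(0−ω_c)  ⇒  66ω_c = 19  ⇒  ω_c = 19/66
  ⇒ ω_c²/ω_s² = 19/66
Coupling ω_s² = ω_c¹ ⇒ overall = 2/7 × 19/66 = 19/231

19/231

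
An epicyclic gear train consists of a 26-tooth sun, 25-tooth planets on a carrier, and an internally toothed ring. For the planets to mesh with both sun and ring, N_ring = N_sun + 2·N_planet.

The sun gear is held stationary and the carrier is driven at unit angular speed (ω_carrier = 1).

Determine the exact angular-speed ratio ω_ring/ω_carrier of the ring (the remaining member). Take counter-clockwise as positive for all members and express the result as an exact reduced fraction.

51/38

N_ring = 26 + 2·25 = 76
26(ω_s−ω_c) = −76(ω_r−ω_c),  ω_s=0, ω_c=1
ω_r = 1 − (26/76)(0−1) = 51/38
ω_r/ω_c = 51/38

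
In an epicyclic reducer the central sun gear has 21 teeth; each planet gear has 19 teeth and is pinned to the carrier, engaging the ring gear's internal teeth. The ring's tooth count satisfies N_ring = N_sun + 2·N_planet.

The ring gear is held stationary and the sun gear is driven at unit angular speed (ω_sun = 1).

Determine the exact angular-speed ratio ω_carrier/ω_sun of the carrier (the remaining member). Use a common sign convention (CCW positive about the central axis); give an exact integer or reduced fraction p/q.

N_ring = 21 + 2·19 = 59
21(ω_s−ω_c) = −59(ω_r−ω_c),  ω_r=0, ω_s=1
21(1−ω_c) = −59(0−ω_c)  ⇒  80ω_c = 21  ⇒  ω_c = 21/80
ω_c/ω_s = 21/80

21/80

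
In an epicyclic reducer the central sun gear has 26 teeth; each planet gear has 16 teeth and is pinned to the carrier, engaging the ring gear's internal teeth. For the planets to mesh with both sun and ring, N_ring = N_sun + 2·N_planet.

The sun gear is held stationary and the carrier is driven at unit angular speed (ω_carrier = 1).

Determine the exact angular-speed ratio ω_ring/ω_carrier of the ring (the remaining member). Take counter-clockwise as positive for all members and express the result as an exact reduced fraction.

N_ring = 26 + 2·16 = 58
26(ω_s−ω_c) = −58(ω_r−ω_c),  ω_s=0, ω_c=1
ω_r = 1 − (26/58)(0−1) = 42/29
ω_r/ω_c = 42/29

42/29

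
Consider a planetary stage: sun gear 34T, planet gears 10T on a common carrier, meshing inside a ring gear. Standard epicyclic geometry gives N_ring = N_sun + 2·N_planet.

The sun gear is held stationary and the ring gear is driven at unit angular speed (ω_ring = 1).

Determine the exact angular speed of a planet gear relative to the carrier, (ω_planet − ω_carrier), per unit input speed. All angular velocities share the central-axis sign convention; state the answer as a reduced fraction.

459/220

N_ring = 34 + 2·10 = 54
34(ω_s−ω_c) = −54(ω_r−ω_c),  ω_s=0, ω_r=1
34(0−ω_c) = −54(1−ω_c)  ⇒  88ω_c = 54  ⇒  ω_c = 27/44
sun–planet: 34·(0−27/44) = −10·(ω_p−ω_c)  ⇒  ω_p−ω_c = −(34/10)·(-27/44) = 459/220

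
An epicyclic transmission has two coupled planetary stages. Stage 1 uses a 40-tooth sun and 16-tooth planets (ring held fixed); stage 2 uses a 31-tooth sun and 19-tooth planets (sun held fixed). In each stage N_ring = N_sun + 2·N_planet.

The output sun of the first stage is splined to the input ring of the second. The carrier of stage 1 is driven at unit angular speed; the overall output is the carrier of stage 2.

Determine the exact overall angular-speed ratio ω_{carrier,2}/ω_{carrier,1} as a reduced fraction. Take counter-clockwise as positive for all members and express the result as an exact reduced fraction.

483/250

Stage 1: N_ring = 40 + 2·16 = 72
Stage 1: 40(ω_s−ω_c) = −72(ω_r−ω_c),  ω_r=0, ω_c=1
Stage 1: ω_s = 1 − (72/40)(0−1) = 14/5
  ⇒ ω_s¹/ω_c¹ = 14/5
Stage 2: N_ring = 31 + 2·19 = 69
Stage 2: 31(ω_s−ω_c) = −69(ω_r−ω_c),  ω_s=0, ω_r=1
Stage 2: 31(0−ω_c) = −69(1−ω_c)  ⇒  100ω_c = 69  ⇒  ω_c = 69/100
  ⇒ ω_c²/ω_r² = 69/100
Coupling ω_r² = ω_s¹ ⇒ overall = 14/5 × 69/100 = 483/250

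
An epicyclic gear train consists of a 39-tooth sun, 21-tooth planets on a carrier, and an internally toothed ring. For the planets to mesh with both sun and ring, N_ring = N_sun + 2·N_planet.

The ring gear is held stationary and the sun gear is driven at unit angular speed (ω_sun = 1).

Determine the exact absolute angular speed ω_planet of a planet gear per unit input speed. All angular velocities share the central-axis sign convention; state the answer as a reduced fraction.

N_ring = 39 + 2·21 = 81
39(ω_s−ω_c) = −81(ω_r−ω_c),  ω_r=0, ω_s=1
39(1−ω_c) = −81(0−ω_c)  ⇒  120ω_c = 39  ⇒  ω_c = 13/40
sun–planet: 39·(1−13/40) = −21·(ω_p−ω_c)  ⇒  ω_p−ω_c = −(39/21)·(27/40) = -351/280
ω_p = 13/40 − 351/280 = -13/14

-13/14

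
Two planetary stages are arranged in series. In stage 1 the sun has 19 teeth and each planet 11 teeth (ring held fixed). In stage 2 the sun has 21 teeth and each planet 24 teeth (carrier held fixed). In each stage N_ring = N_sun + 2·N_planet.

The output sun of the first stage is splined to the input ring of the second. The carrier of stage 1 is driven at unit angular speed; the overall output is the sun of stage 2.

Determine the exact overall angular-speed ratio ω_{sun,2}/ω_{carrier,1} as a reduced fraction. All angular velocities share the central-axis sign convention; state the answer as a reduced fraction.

-1380/133

Stage 1: N_ring = 19 + 2·11 = 41
Stage 1: 19(ω_s−ω_c) = −41(ω_r−ω_c),  ω_r=0, ω_c=1
Stage 1: ω_s = 1 − (41/19)(0−1) = 60/19
  ⇒ ω_s¹/ω_c¹ = 60/19
Stage 2: N_ring = 21 + 2·24 = 69
Stage 2: 21(ω_s−ω_c) = −69(ω_r−ω_c),  ω_c=0, ω_r=1
Stage 2: ω_s = 0 − (69/21)(1−0) = -23/7
  ⇒ ω_s²/ω_r² = -23/7
Coupling ω_r² = ω_s¹ ⇒ overall = 60/19 × -23/7 = -1380/133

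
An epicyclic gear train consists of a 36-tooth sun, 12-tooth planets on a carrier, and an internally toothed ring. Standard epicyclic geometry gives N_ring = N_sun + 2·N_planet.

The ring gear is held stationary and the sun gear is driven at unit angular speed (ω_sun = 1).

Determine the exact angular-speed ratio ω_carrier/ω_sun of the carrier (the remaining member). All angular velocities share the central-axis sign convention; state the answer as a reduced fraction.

N_ring = 36 + 2·12 = 60
36(ω_s−ω_c) = −60(ω_r−ω_c),  ω_r=0, ω_s=1
36(1−ω_c) = −60(0−ω_c)  ⇒  96ω_c = 36  ⇒  ω_c = 3/8
ω_c/ω_s = 3/8

3/8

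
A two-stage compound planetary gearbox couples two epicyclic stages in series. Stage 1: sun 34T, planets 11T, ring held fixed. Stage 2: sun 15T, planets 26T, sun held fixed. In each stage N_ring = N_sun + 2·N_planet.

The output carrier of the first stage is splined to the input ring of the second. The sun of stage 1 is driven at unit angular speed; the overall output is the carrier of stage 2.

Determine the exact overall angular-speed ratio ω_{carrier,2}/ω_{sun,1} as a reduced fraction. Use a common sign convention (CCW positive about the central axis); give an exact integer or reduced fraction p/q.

1139/3690

Stage 1: N_ring = 34 + 2·11 = 56
Stage 1: 34(ω_s−ω_c) = −56(ω_r−ω_c),  ω_r=0, ω_s=1
Stage 1: 34(1−ω_c) = −56(0−ω_c)  ⇒  90ω_c = 34  ⇒  ω_c = 17/45
  ⇒ ω_c¹/ω_s¹ = 17/45
Stage 2: N_ring = 15 + 2·26 = 67
Stage 2: 15(ω_s−ω_c) = −67(ω_r−ω_c),  ω_s=0, ω_r=1
Stage 2: 15(0−ω_c) = −67(1−ω_c)  ⇒  82ω_c = 67  ⇒  ω_c = 67/82
  ⇒ ω_c²/ω_r² = 67/82
Coupling ω_r² = ω_c¹ ⇒ overall = 17/45 × 67/82 = 1139/3690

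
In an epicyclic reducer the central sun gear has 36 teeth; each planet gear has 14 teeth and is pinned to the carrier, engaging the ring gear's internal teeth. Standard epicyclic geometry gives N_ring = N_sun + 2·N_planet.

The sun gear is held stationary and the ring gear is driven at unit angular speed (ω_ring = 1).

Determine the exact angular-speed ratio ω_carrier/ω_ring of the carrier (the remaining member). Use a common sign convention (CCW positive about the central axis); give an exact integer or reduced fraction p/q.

16/25

N_ring = 36 + 2·14 = 64
36(ω_s−ω_c) = −64(ω_r−ω_c),  ω_s=0, ω_r=1
36(0−ω_c) = −64(1−ω_c)  ⇒  100ω_c = 64  ⇒  ω_c = 16/25
ω_c/ω_r = 16/25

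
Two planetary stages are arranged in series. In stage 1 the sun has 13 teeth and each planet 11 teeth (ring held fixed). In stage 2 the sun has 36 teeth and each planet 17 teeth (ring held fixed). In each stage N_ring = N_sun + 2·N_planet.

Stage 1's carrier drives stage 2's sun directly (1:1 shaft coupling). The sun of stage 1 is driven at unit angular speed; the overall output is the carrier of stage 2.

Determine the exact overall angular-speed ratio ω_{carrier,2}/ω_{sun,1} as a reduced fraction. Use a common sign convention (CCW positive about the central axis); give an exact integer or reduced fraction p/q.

Stage 1: N_ring = 13 + 2·11 = 35
Stage 1: 13(ω_s−ω_c) = −35(ω_r−ω_c),  ω_r=0, ω_s=1
Stage 1: 13(1−ω_c) = −35(0−ω_c)  ⇒  48ω_c = 13  ⇒  ω_c = 13/48
  ⇒ ω_c¹/ω_s¹ = 13/48
Stage 2: N_ring = 36 + 2·17 = 70
Stage 2: 36(ω_s−ω_c) = −70(ω_r−ω_c),  ω_r=0, ω_s=1
Stage 2: 36(1−ω_c) = −70(0−ω_c)  ⇒  106ω_c = 36  ⇒  ω_c = 18/53
  ⇒ ω_c²/ω_s² = 18/53
Coupling ω_s² = ω_c¹ ⇒ overall = 13/48 × 18/53 = 39/424

39/424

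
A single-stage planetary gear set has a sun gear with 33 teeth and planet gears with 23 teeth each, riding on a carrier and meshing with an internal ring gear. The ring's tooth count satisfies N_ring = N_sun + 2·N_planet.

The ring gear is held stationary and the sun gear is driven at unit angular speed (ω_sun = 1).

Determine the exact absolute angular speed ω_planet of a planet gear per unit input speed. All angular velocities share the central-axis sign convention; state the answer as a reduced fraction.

-33/46

N_ring = 33 + 2·23 = 79
33(ω_s−ω_c) = −79(ω_r−ω_c),  ω_r=0, ω_s=1
33(1−ω_c) = −79(0−ω_c)  ⇒  112ω_c = 33  ⇒  ω_c = 33/112
sun–planet: 33·(1−33/112) = −23·(ω_p−ω_c)  ⇒  ω_p−ω_c = −(33/23)·(79/112) = -2607/2576
ω_p = 33/112 − 2607/2576 = -33/46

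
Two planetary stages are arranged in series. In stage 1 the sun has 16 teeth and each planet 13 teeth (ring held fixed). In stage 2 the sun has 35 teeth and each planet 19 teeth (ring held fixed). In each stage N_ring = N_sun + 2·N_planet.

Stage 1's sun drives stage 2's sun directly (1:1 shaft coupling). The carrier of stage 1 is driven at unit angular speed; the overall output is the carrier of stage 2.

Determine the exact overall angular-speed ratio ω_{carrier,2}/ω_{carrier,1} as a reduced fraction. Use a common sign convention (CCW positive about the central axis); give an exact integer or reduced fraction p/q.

Stage 1: N_ring = 16 + 2·13 = 42
Stage 1: 16(ω_s−ω_c) = −42(ω_r−ω_c),  ω_r=0, ω_c=1
Stage 1: ω_s = 1 − (42/16)(0−1) = 29/8
  ⇒ ω_s¹/ω_c¹ = 29/8
Stage 2: N_ring = 35 + 2·19 = 73
Stage 2: 35(ω_s−ω_c) = −73(ω_r−ω_c),  ω_r=0, ω_s=1
Stage 2: 35(1−ω_c) = −73(0−ω_c)  ⇒  108ω_c = 35  ⇒  ω_c = 35/108
  ⇒ ω_c²/ω_s² = 35/108
Coupling ω_s² = ω_s¹ ⇒ overall = 29/8 × 35/108 = 1015/864

1015/864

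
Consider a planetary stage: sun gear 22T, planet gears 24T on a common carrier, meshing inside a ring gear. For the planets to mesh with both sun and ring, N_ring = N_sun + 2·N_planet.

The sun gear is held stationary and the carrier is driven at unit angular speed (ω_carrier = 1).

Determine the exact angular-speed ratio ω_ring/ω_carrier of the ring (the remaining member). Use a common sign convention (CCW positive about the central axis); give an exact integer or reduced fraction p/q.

N_ring = 22 + 2·24 = 70
22(ω_s−ω_c) = −70(ω_r−ω_c),  ω_s=0, ω_c=1
ω_r = 1 − (22/70)(0−1) = 46/35
ω_r/ω_c = 46/35

46/35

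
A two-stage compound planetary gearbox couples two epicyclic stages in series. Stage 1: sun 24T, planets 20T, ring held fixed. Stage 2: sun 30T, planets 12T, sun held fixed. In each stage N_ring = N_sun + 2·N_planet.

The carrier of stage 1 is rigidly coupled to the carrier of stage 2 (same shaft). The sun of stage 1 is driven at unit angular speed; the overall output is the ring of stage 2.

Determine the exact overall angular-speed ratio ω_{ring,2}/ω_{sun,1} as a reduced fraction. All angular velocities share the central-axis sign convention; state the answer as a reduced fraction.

Stage 1: N_ring = 24 + 2·20 = 64
Stage 1: 24(ω_s−ω_c) = −64(ω_r−ω_c),  ω_r=0, ω_s=1
Stage 1: 24(1−ω_c) = −64(0−ω_c)  ⇒  88ω_c = 24  ⇒  ω_c = 3/11
  ⇒ ω_c¹/ω_s¹ = 3/11
Stage 2: N_ring = 30 + 2·12 = 54
Stage 2: 30(ω_s−ω_c) = −54(ω_r−ω_c),  ω_s=0, ω_c=1
Stage 2: ω_r = 1 − (30/54)(0−1) = 14/9
  ⇒ ω_r²/ω_c² = 14/9
Coupling ω_c² = ω_c¹ ⇒ overall = 3/11 × 14/9 = 14/33

14/33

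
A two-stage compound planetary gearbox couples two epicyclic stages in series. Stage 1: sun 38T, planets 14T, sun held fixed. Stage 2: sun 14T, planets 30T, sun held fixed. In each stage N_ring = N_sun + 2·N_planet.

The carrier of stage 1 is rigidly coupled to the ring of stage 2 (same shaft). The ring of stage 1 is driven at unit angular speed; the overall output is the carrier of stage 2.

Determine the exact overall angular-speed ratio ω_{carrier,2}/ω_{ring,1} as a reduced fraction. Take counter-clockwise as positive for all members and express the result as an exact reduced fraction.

111/208

Stage 1: N_ring = 38 + 2·14 = 66
Stage 1: 38(ω_s−ω_c) = −66(ω_r−ω_c),  ω_s=0, ω_r=1
Stage 1: 38(0−ω_c) = −66(1−ω_c)  ⇒  104ω_c = 66  ⇒  ω_c = 33/52
  ⇒ ω_c¹/ω_r¹ = 33/52
Stage 2: N_ring = 14 + 2·30 = 74
Stage 2: 14(ω_s−ω_c) = −74(ω_r−ω_c),  ω_s=0, ω_r=1
Stage 2: 14(0−ω_c) = −74(1−ω_c)  ⇒  88ω_c = 74  ⇒  ω_c = 37/44
  ⇒ ω_c²/ω_r² = 37/44
Coupling ω_r² = ω_c¹ ⇒ overall = 33/52 × 37/44 = 111/208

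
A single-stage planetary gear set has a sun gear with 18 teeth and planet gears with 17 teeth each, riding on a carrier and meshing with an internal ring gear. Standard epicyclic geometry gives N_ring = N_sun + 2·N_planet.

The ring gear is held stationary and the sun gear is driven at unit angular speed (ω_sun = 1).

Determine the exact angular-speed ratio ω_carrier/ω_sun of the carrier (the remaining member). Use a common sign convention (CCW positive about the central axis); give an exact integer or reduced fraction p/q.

9/35

N_ring = 18 + 2·17 = 52
18(ω_s−ω_c) = −52(ω_r−ω_c),  ω_r=0, ω_s=1
18(1−ω_c) = −52(0−ω_c)  ⇒  70ω_c = 18  ⇒  ω_c = 9/35
ω_c/ω_s = 9/35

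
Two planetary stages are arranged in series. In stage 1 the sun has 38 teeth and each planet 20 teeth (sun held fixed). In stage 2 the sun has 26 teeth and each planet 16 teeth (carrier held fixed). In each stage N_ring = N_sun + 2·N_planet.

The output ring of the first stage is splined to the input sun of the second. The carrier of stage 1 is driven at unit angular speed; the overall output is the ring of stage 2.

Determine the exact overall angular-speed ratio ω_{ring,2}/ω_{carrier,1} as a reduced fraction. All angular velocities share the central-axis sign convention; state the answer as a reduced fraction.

Stage 1: N_ring = 38 + 2·20 = 78
Stage 1: 38(ω_s−ω_c) = −78(ω_r−ω_c),  ω_s=0, ω_c=1
Stage 1: ω_r = 1 − (38/78)(0−1) = 58/39
  ⇒ ω_r¹/ω_c¹ = 58/39
Stage 2: N_ring = 26 + 2·16 = 58
Stage 2: 26(ω_s−ω_c) = −58(ω_r−ω_c),  ω_c=0, ω_s=1
Stage 2: ω_r = 0 − (26/58)(1−0) = -13/29
  ⇒ ω_r²/ω_s² = -13/29
Coupling ω_s² = ω_r¹ ⇒ overall = 58/39 × -13/29 = -2/3

-2/3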